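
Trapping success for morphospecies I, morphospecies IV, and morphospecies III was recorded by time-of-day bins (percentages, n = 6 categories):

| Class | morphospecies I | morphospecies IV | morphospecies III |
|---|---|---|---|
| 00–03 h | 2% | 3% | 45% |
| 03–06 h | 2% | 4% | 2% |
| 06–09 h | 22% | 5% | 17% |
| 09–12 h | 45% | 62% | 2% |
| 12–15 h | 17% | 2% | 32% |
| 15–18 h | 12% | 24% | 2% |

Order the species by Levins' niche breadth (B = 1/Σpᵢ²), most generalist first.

Convert percentages to proportions (divide by 100).
Σp_Iᵢ² = 0.02² + 0.02² + 0.22² + 0.45² + 0.17² + 0.12² = 0.0004 + 0.0004 + 0.0484 + 0.2025 + 0.0289 + 0.0144 = 0.2950
B_I = 1 / 0.2950 = 3.3898
Σp_IVᵢ² = 0.03² + 0.04² + 0.05² + 0.62² + 0.02² + 0.24² = 0.0009 + 0.0016 + 0.0025 + 0.3844 + 0.0004 + 0.0576 = 0.4474
B_IV = 1 / 0.4474 = 2.2351
Σp_IIIᵢ² = 0.45² + 0.02² + 0.17² + 0.02² + 0.32² + 0.02² = 0.2025 + 0.0004 + 0.0289 + 0.0004 + 0.1024 + 0.0004 = 0.3350
B_III = 1 / 0.3350 = 2.9851
Ranking by B (broadest → narrowest): morphospecies I (3.39) > morphospecies III (2.99) > morphospecies IV (2.24)

morphospecies I > morphospecies III > morphospecies IV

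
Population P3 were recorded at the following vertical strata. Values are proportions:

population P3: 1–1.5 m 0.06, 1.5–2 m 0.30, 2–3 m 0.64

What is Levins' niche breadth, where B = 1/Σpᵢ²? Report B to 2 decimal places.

1.99

Σpᵢ² = 0.06² + 0.30² + 0.64² = 0.0036 + 0.0900 + 0.4096 = 0.5032
B = 1 / 0.5032 = 1.9873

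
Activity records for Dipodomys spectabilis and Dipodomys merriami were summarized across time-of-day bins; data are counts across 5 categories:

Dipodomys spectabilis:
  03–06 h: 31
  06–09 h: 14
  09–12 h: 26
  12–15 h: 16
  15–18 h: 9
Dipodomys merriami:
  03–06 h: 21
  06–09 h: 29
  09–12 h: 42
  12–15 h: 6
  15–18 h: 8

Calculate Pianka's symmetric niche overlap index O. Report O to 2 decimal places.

Proportions for Dipodomys spectabilis (n=96): 31/96=0.3229, 14/96=0.1458, 26/96=0.2708, 16/96=0.1667, 9/96=0.0938
Proportions for Dipodomys merriami (n=106): 21/106=0.1981, 29/106=0.2736, 42/106=0.3962, 6/106=0.0566, 8/106=0.0755
Σ p₁ᵢp₂ᵢ = 0.063966 + 0.039891 + 0.107291 + 0.009435 + 0.007082 = 0.227665
Σp_1ᵢ² = 0.3229² + 0.1458² + 0.2708² + 0.1667² + 0.0938² = 0.104264 + 0.021258 + 0.073333 + 0.027789 + 0.008798 = 0.235442
Σp_2ᵢ² = 0.1981² + 0.2736² + 0.3962² + 0.0566² + 0.0755² = 0.039244 + 0.074857 + 0.156974 + 0.003204 + 0.005700 = 0.279979
O = 0.227665 / √(0.235442 × 0.279979) = 0.227665 / 0.2567466 = 0.8867

0.89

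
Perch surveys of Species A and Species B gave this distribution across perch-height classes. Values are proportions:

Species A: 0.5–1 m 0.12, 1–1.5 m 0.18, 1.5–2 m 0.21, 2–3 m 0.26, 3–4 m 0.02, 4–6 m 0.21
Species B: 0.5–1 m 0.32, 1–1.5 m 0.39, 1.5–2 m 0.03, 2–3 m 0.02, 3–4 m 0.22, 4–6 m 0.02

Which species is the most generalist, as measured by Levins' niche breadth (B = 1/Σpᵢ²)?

Species A

Σp_Aᵢ² = 0.12² + 0.18² + 0.21² + 0.26² + 0.02² + 0.21² = 0.0144 + 0.0324 + 0.0441 + 0.0676 + 0.0004 + 0.0441 = 0.2030
B_A = 1 / 0.2030 = 4.9261
Σp_Bᵢ² = 0.32² + 0.39² + 0.03² + 0.02² + 0.22² + 0.02² = 0.1024 + 0.1521 + 0.0009 + 0.0004 + 0.0484 + 0.0004 = 0.3046
B_B = 1 / 0.3046 = 3.2830
Highest B → broadest niche (most generalist): Species A (B = 4.93).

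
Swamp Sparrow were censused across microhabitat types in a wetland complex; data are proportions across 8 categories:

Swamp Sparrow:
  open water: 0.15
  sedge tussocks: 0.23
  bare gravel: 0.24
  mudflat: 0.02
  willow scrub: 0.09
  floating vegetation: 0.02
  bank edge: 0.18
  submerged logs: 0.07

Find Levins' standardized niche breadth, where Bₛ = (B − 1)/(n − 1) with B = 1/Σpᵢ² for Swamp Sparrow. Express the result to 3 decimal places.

Σpᵢ² = 0.15² + 0.23² + 0.24² + 0.02² + 0.09² + 0.02² + 0.18² + 0.07² = 0.0225 + 0.0529 + 0.0576 + 0.0004 + 0.0081 + 0.0004 + 0.0324 + 0.0049 = 0.1792
B = 1 / 0.1792 = 5.58036
Bₛ = (B − 1)/(n − 1) = (5.58036 − 1)/(8 − 1) = 4.58036/7 = 0.65434

0.654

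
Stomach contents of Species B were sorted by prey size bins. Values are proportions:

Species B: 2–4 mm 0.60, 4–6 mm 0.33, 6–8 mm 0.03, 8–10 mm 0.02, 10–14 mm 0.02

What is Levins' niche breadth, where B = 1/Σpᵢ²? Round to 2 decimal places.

2.12

Σpᵢ² = 0.60² + 0.33² + 0.03² + 0.02² + 0.02² = 0.3600 + 0.1089 + 0.0009 + 0.0004 + 0.0004 = 0.4706
B = 1 / 0.4706 = 2.1249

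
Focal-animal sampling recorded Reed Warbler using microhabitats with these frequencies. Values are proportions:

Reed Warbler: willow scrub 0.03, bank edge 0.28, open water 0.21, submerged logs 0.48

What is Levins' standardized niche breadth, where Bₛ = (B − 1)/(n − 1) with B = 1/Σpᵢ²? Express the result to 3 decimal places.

Σpᵢ² = 0.03² + 0.28² + 0.21² + 0.48² = 0.0009 + 0.0784 + 0.0441 + 0.2304 = 0.3538
B = 1 / 0.3538 = 2.82646
Bₛ = (B − 1)/(n − 1) = (2.82646 − 1)/(4 − 1) = 1.82646/3 = 0.60882

0.609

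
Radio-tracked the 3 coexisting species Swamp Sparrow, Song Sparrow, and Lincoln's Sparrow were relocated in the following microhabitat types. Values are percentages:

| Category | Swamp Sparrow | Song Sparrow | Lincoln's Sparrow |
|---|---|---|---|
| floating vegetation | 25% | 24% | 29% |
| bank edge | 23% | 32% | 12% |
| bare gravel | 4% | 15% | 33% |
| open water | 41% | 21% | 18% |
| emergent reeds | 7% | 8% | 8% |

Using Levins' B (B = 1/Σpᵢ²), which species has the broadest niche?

Song Sparrow

Convert percentages to proportions (divide by 100).
Σp_Swamᵢ² = 0.25² + 0.23² + 0.04² + 0.41² + 0.07² = 0.0625 + 0.0529 + 0.0016 + 0.1681 + 0.0049 = 0.2900
B_Swam = 1 / 0.2900 = 3.4483
Σp_Songᵢ² = 0.24² + 0.32² + 0.15² + 0.21² + 0.08² = 0.0576 + 0.1024 + 0.0225 + 0.0441 + 0.0064 = 0.2330
B_Song = 1 / 0.2330 = 4.2918
Σp_Lincᵢ² = 0.29² + 0.12² + 0.33² + 0.18² + 0.08² = 0.0841 + 0.0144 + 0.1089 + 0.0324 + 0.0064 = 0.2462
B_Linc = 1 / 0.2462 = 4.0617
Highest B → broadest niche (most generalist): Song Sparrow (B = 4.29).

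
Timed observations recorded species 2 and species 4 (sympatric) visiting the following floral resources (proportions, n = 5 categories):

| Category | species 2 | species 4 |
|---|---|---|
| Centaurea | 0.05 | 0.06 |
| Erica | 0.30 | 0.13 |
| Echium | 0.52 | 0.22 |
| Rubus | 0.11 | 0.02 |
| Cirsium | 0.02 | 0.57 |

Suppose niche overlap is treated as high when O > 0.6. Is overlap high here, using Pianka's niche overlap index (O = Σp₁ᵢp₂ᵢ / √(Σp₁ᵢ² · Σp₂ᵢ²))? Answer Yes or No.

No

Σ p₁ᵢp₂ᵢ = 0.0030 + 0.0390 + 0.1144 + 0.0022 + 0.0114 = 0.1700
Σp_1ᵢ² = 0.05² + 0.30² + 0.52² + 0.11² + 0.02² = 0.0025 + 0.0900 + 0.2704 + 0.0121 + 0.0004 = 0.3754
Σp_2ᵢ² = 0.06² + 0.13² + 0.22² + 0.02² + 0.57² = 0.0036 + 0.0169 + 0.0484 + 0.0004 + 0.3249 = 0.3942
O = 0.1700 / √(0.3754 × 0.3942) = 0.1700 / 0.38469 = 0.4419
O = 0.4419 < 0.6 → No.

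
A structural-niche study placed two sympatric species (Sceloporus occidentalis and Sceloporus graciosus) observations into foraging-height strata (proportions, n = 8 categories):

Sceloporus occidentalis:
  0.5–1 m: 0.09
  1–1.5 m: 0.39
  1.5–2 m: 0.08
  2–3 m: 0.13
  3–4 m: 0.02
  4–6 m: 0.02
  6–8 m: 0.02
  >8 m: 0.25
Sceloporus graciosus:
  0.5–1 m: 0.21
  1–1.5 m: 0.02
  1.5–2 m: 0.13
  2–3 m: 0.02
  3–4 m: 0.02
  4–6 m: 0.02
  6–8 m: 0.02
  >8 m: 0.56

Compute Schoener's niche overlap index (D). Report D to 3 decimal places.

Σ|p₁ᵢ − p₂ᵢ| = 0.12 + 0.37 + 0.05 + 0.11 + 0.00 + 0.00 + 0.00 + 0.31 = 0.96
D = 1 − ½ × 0.96 = 1 − 0.480 = 0.52000

0.520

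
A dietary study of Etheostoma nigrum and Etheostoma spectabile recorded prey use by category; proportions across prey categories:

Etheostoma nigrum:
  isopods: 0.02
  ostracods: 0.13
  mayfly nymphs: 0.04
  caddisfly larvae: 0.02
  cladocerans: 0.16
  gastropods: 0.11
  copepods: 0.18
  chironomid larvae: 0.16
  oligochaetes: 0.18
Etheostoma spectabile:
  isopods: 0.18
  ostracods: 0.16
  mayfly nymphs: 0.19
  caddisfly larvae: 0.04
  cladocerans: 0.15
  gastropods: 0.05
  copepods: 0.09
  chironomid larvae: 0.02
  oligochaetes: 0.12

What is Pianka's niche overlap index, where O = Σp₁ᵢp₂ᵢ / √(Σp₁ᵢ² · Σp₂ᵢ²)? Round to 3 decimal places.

0.710

Σ p₁ᵢp₂ᵢ = 0.0036 + 0.0208 + 0.0076 + 0.0008 + 0.0240 + 0.0055 + 0.0162 + 0.0032 + 0.0216 = 0.1033
Σp_1ᵢ² = 0.02² + 0.13² + 0.04² + 0.02² + 0.16² + 0.11² + 0.18² + 0.16² + 0.18² = 0.0004 + 0.0169 + 0.0016 + 0.0004 + 0.0256 + 0.0121 + 0.0324 + 0.0256 + 0.0324 = 0.1474
Σp_2ᵢ² = 0.18² + 0.16² + 0.19² + 0.04² + 0.15² + 0.05² + 0.09² + 0.02² + 0.12² = 0.0324 + 0.0256 + 0.0361 + 0.0016 + 0.0225 + 0.0025 + 0.0081 + 0.0004 + 0.0144 = 0.1436
O = 0.1033 / √(0.1474 × 0.1436) = 0.1033 / 0.145488 = 0.71002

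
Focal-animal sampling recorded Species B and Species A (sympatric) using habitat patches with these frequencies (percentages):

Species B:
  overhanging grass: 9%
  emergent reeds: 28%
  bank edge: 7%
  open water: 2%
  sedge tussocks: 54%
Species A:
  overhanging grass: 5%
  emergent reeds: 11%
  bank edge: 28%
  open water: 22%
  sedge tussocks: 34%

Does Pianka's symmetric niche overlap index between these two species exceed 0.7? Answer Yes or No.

Convert percentages to proportions (divide by 100).
Σ p₁ᵢp₂ᵢ = 0.0045 + 0.0308 + 0.0196 + 0.0044 + 0.1836 = 0.2429
Σp_1ᵢ² = 0.09² + 0.28² + 0.07² + 0.02² + 0.54² = 0.0081 + 0.0784 + 0.0049 + 0.0004 + 0.2916 = 0.3834
Σp_2ᵢ² = 0.05² + 0.11² + 0.28² + 0.22² + 0.34² = 0.0025 + 0.0121 + 0.0784 + 0.0484 + 0.1156 = 0.2570
O = 0.2429 / √(0.3834 × 0.2570) = 0.2429 / 0.31390 = 0.7738
O = 0.7738 > 0.7 → Yes.

Yes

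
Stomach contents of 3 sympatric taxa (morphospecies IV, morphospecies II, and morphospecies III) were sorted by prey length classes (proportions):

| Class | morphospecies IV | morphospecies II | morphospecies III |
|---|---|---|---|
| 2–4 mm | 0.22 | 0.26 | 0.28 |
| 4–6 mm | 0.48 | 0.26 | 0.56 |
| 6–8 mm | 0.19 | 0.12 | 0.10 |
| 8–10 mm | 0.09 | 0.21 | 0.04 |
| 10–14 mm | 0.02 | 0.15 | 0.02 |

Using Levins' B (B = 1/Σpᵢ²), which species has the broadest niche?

Σp_IVᵢ² = 0.22² + 0.48² + 0.19² + 0.09² + 0.02² = 0.0484 + 0.2304 + 0.0361 + 0.0081 + 0.0004 = 0.3234
B_IV = 1 / 0.3234 = 3.0921
Σp_IIᵢ² = 0.26² + 0.26² + 0.12² + 0.21² + 0.15² = 0.0676 + 0.0676 + 0.0144 + 0.0441 + 0.0225 = 0.2162
B_II = 1 / 0.2162 = 4.6253
Σp_IIIᵢ² = 0.28² + 0.56² + 0.10² + 0.04² + 0.02² = 0.0784 + 0.3136 + 0.0100 + 0.0016 + 0.0004 = 0.4040
B_III = 1 / 0.4040 = 2.4752
Highest B → broadest niche (most generalist): morphospecies II (B = 4.63).

morphospecies II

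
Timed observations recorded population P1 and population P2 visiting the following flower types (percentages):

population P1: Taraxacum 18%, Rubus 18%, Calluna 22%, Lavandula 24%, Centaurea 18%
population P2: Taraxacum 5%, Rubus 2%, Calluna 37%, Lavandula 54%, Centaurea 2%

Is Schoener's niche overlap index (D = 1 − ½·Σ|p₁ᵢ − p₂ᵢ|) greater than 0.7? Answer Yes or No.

No

Convert percentages to proportions (divide by 100).
Σ|p₁ᵢ − p₂ᵢ| = 0.13 + 0.16 + 0.15 + 0.30 + 0.16 = 0.90
D = 1 − ½ × 0.90 = 1 − 0.450 = 0.5500
D = 0.5500 < 0.7 → No.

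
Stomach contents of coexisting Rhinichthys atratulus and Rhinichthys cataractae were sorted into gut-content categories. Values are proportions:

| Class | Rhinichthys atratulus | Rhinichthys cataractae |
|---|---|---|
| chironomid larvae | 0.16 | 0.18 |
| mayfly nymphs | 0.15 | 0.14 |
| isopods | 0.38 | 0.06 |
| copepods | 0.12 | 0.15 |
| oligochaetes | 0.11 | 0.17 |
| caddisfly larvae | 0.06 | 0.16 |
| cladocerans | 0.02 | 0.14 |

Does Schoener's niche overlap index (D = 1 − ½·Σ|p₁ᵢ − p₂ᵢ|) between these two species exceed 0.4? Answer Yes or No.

Σ|p₁ᵢ − p₂ᵢ| = 0.02 + 0.01 + 0.32 + 0.03 + 0.06 + 0.10 + 0.12 = 0.66
D = 1 − ½ × 0.66 = 1 − 0.330 = 0.6700
D = 0.6700 > 0.4 → Yes.

Yes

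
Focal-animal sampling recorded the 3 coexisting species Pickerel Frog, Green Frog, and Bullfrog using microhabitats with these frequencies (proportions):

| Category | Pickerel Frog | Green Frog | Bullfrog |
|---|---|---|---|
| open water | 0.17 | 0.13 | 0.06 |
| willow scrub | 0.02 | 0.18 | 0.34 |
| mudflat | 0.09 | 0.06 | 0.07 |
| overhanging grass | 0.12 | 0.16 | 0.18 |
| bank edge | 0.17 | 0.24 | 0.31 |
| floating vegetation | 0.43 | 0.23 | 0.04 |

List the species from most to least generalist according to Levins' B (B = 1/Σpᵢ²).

Σp_Pickᵢ² = 0.17² + 0.02² + 0.09² + 0.12² + 0.17² + 0.43² = 0.0289 + 0.0004 + 0.0081 + 0.0144 + 0.0289 + 0.1849 = 0.2656
B_Pick = 1 / 0.2656 = 3.7651
Σp_Greeᵢ² = 0.13² + 0.18² + 0.06² + 0.16² + 0.24² + 0.23² = 0.0169 + 0.0324 + 0.0036 + 0.0256 + 0.0576 + 0.0529 = 0.1890
B_Gree = 1 / 0.1890 = 5.2910
Σp_Bullᵢ² = 0.06² + 0.34² + 0.07² + 0.18² + 0.31² + 0.04² = 0.0036 + 0.1156 + 0.0049 + 0.0324 + 0.0961 + 0.0016 = 0.2542
B_Bull = 1 / 0.2542 = 3.9339
Ranking by B (broadest → narrowest): Green Frog (5.29) > Bullfrog (3.93) > Pickerel Frog (3.77)

Green Frog > Bullfrog > Pickerel Frog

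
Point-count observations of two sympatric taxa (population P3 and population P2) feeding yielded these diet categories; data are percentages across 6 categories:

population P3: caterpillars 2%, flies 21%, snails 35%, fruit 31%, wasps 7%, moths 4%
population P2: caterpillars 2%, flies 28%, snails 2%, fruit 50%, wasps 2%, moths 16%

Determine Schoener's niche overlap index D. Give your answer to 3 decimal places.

Convert percentages to proportions (divide by 100).
Σ|p₁ᵢ − p₂ᵢ| = 0.00 + 0.07 + 0.33 + 0.19 + 0.05 + 0.12 = 0.76
D = 1 − ½ × 0.76 = 1 − 0.380 = 0.62000

0.620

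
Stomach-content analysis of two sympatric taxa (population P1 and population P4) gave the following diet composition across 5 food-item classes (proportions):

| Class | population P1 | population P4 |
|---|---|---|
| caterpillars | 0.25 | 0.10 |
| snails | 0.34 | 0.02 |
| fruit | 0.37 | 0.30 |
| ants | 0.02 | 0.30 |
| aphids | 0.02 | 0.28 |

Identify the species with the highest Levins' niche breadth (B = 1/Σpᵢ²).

population P4

Σp_P1ᵢ² = 0.25² + 0.34² + 0.37² + 0.02² + 0.02² = 0.0625 + 0.1156 + 0.1369 + 0.0004 + 0.0004 = 0.3158
B_P1 = 1 / 0.3158 = 3.1666
Σp_P4ᵢ² = 0.10² + 0.02² + 0.30² + 0.30² + 0.28² = 0.0100 + 0.0004 + 0.0900 + 0.0900 + 0.0784 = 0.2688
B_P4 = 1 / 0.2688 = 3.7202
Highest B → broadest niche (most generalist): population P4 (B = 3.72).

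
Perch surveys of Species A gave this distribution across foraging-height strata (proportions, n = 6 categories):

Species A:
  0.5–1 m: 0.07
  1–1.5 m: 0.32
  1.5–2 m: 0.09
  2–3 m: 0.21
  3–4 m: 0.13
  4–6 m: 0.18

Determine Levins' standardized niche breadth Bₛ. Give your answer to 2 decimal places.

Σpᵢ² = 0.07² + 0.32² + 0.09² + 0.21² + 0.13² + 0.18² = 0.0049 + 0.1024 + 0.0081 + 0.0441 + 0.0169 + 0.0324 = 0.2088
B = 1 / 0.2088 = 4.7893
Bₛ = (B − 1)/(n − 1) = (4.7893 − 1)/(6 − 1) = 3.7893/5 = 0.7579

0.76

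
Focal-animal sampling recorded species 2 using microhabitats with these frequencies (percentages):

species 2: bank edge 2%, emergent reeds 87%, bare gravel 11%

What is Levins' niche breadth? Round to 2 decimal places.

1.30

Convert percentages to proportions (divide by 100).
Σpᵢ² = 0.02² + 0.87² + 0.11² = 0.0004 + 0.7569 + 0.0121 = 0.7694
B = 1 / 0.7694 = 1.2997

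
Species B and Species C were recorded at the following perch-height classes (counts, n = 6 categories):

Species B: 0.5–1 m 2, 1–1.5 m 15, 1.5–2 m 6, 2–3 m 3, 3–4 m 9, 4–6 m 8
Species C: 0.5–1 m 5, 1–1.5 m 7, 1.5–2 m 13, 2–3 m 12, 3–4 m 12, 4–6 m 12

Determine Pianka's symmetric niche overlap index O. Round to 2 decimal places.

0.81

Proportions for Species B (n=43): 2/43=0.0465, 15/43=0.3488, 6/43=0.1395, 3/43=0.0698, 9/43=0.2093, 8/43=0.1860
Proportions for Species C (n=61): 5/61=0.0820, 7/61=0.1148, 13/61=0.2131, 12/61=0.1967, 12/61=0.1967, 12/61=0.1967
Σ p₁ᵢp₂ᵢ = 0.003813 + 0.040042 + 0.029727 + 0.013730 + 0.041169 + 0.036586 = 0.165067
Σp_1ᵢ² = 0.0465² + 0.3488² + 0.1395² + 0.0698² + 0.2093² + 0.1860² = 0.002162 + 0.121661 + 0.019460 + 0.004872 + 0.043806 + 0.034596 = 0.226557
Σp_2ᵢ² = 0.0820² + 0.1148² + 0.2131² + 0.1967² + 0.1967² + 0.1967² = 0.006724 + 0.013179 + 0.045412 + 0.038691 + 0.038691 + 0.038691 = 0.181388
O = 0.165067 / √(0.226557 × 0.181388) = 0.165067 / 0.2027183 = 0.8143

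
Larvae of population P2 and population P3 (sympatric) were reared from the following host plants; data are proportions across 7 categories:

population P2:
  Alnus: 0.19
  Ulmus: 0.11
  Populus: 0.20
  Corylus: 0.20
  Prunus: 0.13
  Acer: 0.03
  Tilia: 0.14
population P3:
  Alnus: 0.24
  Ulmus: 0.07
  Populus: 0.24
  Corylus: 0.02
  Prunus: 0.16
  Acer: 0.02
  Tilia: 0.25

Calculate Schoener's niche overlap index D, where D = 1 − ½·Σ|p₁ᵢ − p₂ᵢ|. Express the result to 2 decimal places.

Σ|p₁ᵢ − p₂ᵢ| = 0.05 + 0.04 + 0.04 + 0.18 + 0.03 + 0.01 + 0.11 = 0.46
D = 1 − ½ × 0.46 = 1 − 0.230 = 0.7700

0.77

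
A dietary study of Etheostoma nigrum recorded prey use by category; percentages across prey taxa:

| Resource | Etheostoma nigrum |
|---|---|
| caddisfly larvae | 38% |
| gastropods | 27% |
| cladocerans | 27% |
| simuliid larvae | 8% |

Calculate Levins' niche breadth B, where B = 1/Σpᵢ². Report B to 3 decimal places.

3.372

Convert percentages to proportions (divide by 100).
Σpᵢ² = 0.38² + 0.27² + 0.27² + 0.08² = 0.1444 + 0.0729 + 0.0729 + 0.0064 = 0.2966
B = 1 / 0.2966 = 3.37154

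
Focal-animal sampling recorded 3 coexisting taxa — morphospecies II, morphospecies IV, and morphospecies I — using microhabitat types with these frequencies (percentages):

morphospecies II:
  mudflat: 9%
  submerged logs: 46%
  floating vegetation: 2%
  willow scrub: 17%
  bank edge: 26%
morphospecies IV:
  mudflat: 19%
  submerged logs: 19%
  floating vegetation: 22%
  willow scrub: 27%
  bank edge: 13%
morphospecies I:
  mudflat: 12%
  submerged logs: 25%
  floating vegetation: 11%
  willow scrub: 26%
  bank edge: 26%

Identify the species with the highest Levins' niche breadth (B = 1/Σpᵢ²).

Convert percentages to proportions (divide by 100).
Σp_IIᵢ² = 0.09² + 0.46² + 0.02² + 0.17² + 0.26² = 0.0081 + 0.2116 + 0.0004 + 0.0289 + 0.0676 = 0.3166
B_II = 1 / 0.3166 = 3.1586
Σp_IVᵢ² = 0.19² + 0.19² + 0.22² + 0.27² + 0.13² = 0.0361 + 0.0361 + 0.0484 + 0.0729 + 0.0169 = 0.2104
B_IV = 1 / 0.2104 = 4.7529
Σp_Iᵢ² = 0.12² + 0.25² + 0.11² + 0.26² + 0.26² = 0.0144 + 0.0625 + 0.0121 + 0.0676 + 0.0676 = 0.2242
B_I = 1 / 0.2242 = 4.4603
Highest B → broadest niche (most generalist): morphospecies IV (B = 4.75).

morphospecies IV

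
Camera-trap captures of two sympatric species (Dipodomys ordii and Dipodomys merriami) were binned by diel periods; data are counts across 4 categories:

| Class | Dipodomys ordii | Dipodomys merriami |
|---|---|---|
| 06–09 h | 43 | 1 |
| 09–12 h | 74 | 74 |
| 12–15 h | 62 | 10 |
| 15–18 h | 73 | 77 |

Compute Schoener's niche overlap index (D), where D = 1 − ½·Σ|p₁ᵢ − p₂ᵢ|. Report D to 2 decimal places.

0.65

Proportions for Dipodomys ordii (n=252): 43/252=0.1706, 74/252=0.2937, 62/252=0.2460, 73/252=0.2897
Proportions for Dipodomys merriami (n=162): 1/162=0.0062, 74/162=0.4568, 10/162=0.0617, 77/162=0.4753
Σ|p₁ᵢ − p₂ᵢ| = 0.1644 + 0.1631 + 0.1843 + 0.1856 = 0.6974
D = 1 − ½ × 0.6974 = 1 − 0.34870 = 0.65130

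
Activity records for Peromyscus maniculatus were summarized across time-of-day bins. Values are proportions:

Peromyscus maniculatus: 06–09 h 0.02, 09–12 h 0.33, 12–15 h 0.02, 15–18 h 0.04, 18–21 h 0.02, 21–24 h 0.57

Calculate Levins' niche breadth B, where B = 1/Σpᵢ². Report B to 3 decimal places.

Σpᵢ² = 0.02² + 0.33² + 0.02² + 0.04² + 0.02² + 0.57² = 0.0004 + 0.1089 + 0.0004 + 0.0016 + 0.0004 + 0.3249 = 0.4366
B = 1 / 0.4366 = 2.29043

2.290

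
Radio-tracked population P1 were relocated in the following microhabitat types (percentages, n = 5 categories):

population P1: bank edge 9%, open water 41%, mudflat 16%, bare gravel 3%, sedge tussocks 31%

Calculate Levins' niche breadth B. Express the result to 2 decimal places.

Convert percentages to proportions (divide by 100).
Σpᵢ² = 0.09² + 0.41² + 0.16² + 0.03² + 0.31² = 0.0081 + 0.1681 + 0.0256 + 0.0009 + 0.0961 = 0.2988
B = 1 / 0.2988 = 3.3467

3.35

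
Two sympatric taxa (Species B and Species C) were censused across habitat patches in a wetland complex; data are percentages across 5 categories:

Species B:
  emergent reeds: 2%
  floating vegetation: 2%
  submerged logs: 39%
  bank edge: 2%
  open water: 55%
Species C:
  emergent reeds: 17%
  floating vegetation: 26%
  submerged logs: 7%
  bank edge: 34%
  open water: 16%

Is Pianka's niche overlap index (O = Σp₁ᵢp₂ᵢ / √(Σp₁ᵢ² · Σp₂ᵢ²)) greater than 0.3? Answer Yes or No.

Convert percentages to proportions (divide by 100).
Σ p₁ᵢp₂ᵢ = 0.0034 + 0.0052 + 0.0273 + 0.0068 + 0.0880 = 0.1307
Σp_1ᵢ² = 0.02² + 0.02² + 0.39² + 0.02² + 0.55² = 0.0004 + 0.0004 + 0.1521 + 0.0004 + 0.3025 = 0.4558
Σp_2ᵢ² = 0.17² + 0.26² + 0.07² + 0.34² + 0.16² = 0.0289 + 0.0676 + 0.0049 + 0.1156 + 0.0256 = 0.2426
O = 0.1307 / √(0.4558 × 0.2426) = 0.1307 / 0.33253 = 0.3930
O = 0.3930 > 0.3 → Yes.

Yes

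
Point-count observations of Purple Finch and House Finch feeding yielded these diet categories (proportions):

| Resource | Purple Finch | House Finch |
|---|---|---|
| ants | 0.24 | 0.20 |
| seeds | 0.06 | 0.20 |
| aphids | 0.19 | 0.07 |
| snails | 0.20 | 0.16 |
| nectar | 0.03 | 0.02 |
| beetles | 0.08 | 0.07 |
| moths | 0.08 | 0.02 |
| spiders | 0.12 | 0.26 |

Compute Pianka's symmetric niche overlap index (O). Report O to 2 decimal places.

Σ p₁ᵢp₂ᵢ = 0.0480 + 0.0120 + 0.0133 + 0.0320 + 0.0006 + 0.0056 + 0.0016 + 0.0312 = 0.1443
Σp_1ᵢ² = 0.24² + 0.06² + 0.19² + 0.20² + 0.03² + 0.08² + 0.08² + 0.12² = 0.0576 + 0.0036 + 0.0361 + 0.0400 + 0.0009 + 0.0064 + 0.0064 + 0.0144 = 0.1654
Σp_2ᵢ² = 0.20² + 0.20² + 0.07² + 0.16² + 0.02² + 0.07² + 0.02² + 0.26² = 0.0400 + 0.0400 + 0.0049 + 0.0256 + 0.0004 + 0.0049 + 0.0004 + 0.0676 = 0.1838
O = 0.1443 / √(0.1654 × 0.1838) = 0.1443 / 0.17436 = 0.8276

0.83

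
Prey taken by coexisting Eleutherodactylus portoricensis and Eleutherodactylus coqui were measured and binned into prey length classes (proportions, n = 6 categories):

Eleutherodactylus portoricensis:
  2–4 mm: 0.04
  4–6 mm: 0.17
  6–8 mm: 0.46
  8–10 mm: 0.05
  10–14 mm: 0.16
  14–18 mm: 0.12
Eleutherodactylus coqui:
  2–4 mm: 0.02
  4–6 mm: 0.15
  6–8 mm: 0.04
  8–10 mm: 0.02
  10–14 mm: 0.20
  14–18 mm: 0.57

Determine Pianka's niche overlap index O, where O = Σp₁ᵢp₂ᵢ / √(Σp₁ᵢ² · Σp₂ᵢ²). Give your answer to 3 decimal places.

0.439

Σ p₁ᵢp₂ᵢ = 0.0008 + 0.0255 + 0.0184 + 0.0010 + 0.0320 + 0.0684 = 0.1461
Σp_1ᵢ² = 0.04² + 0.17² + 0.46² + 0.05² + 0.16² + 0.12² = 0.0016 + 0.0289 + 0.2116 + 0.0025 + 0.0256 + 0.0144 = 0.2846
Σp_2ᵢ² = 0.02² + 0.15² + 0.04² + 0.02² + 0.20² + 0.57² = 0.0004 + 0.0225 + 0.0016 + 0.0004 + 0.0400 + 0.3249 = 0.3898
O = 0.1461 / √(0.2846 × 0.3898) = 0.1461 / 0.333072 = 0.43864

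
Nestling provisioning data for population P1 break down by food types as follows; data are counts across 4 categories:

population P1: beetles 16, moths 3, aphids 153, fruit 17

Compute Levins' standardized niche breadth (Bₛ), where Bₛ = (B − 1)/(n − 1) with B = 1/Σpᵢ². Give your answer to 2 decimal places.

Proportions for population P1 (n=189): 16/189=0.0847, 3/189=0.0159, 153/189=0.8095, 17/189=0.0899
Σpᵢ² = 0.0847² + 0.0159² + 0.8095² + 0.0899² = 0.007174 + 0.000253 + 0.655290 + 0.008082 = 0.670799
B = 1 / 0.670799 = 1.4908
Bₛ = (B − 1)/(n − 1) = (1.4908 − 1)/(4 − 1) = 0.4908/3 = 0.1636

0.16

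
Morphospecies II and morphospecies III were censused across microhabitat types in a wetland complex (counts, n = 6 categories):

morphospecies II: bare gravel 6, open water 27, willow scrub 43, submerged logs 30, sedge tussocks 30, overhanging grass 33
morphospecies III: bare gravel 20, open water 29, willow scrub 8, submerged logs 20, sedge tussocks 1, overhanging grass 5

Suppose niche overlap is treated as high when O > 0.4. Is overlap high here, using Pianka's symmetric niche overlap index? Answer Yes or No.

Yes

Proportions for morphospecies II (n=169): 6/169=0.0355, 27/169=0.1598, 43/169=0.2544, 30/169=0.1775, 30/169=0.1775, 33/169=0.1953
Proportions for morphospecies III (n=83): 20/83=0.2410, 29/83=0.3494, 8/83=0.0964, 20/83=0.2410, 1/83=0.0120, 5/83=0.0602
Σ p₁ᵢp₂ᵢ = 0.008556 + 0.055834 + 0.024524 + 0.042778 + 0.002130 + 0.011757 = 0.145579
Σp_1ᵢ² = 0.0355² + 0.1598² + 0.2544² + 0.1775² + 0.1775² + 0.1953² = 0.001260 + 0.025536 + 0.064719 + 0.031506 + 0.031506 + 0.038142 = 0.192669
Σp_2ᵢ² = 0.2410² + 0.3494² + 0.0964² + 0.2410² + 0.0120² + 0.0602² = 0.058081 + 0.122080 + 0.009293 + 0.058081 + 0.000144 + 0.003624 = 0.251303
O = 0.145579 / √(0.192669 × 0.251303) = 0.145579 / 0.2200416 = 0.6616
O = 0.6616 > 0.4 → Yes.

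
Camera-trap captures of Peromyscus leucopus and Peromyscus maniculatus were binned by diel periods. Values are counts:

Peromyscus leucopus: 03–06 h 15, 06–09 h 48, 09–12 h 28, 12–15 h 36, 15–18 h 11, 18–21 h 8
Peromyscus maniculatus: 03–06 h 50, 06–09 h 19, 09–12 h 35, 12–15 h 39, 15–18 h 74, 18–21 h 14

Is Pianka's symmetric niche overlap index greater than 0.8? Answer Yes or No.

Proportions for Peromyscus leucopus (n=146): 15/146=0.1027, 48/146=0.3288, 28/146=0.1918, 36/146=0.2466, 11/146=0.0753, 8/146=0.0548
Proportions for Peromyscus maniculatus (n=231): 50/231=0.2165, 19/231=0.0823, 35/231=0.1515, 39/231=0.1688, 74/231=0.3203, 14/231=0.0606
Σ p₁ᵢp₂ᵢ = 0.022235 + 0.027060 + 0.029058 + 0.041626 + 0.024119 + 0.003321 = 0.147419
Σp_1ᵢ² = 0.1027² + 0.3288² + 0.1918² + 0.2466² + 0.0753² + 0.0548² = 0.010547 + 0.108109 + 0.036787 + 0.060812 + 0.005670 + 0.003003 = 0.224928
Σp_2ᵢ² = 0.2165² + 0.0823² + 0.1515² + 0.1688² + 0.3203² + 0.0606² = 0.046872 + 0.006773 + 0.022952 + 0.028493 + 0.102592 + 0.003672 = 0.211354
O = 0.147419 / √(0.224928 × 0.211354) = 0.147419 / 0.2180354 = 0.6761
O = 0.6761 < 0.8 → No.

No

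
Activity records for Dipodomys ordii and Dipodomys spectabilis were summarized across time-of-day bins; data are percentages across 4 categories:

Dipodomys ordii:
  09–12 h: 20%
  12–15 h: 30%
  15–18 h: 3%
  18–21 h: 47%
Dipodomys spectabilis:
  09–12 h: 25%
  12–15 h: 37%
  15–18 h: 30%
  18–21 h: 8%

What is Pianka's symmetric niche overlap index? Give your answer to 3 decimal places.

Convert percentages to proportions (divide by 100).
Σ p₁ᵢp₂ᵢ = 0.0500 + 0.1110 + 0.0090 + 0.0376 = 0.2076
Σp_1ᵢ² = 0.20² + 0.30² + 0.03² + 0.47² = 0.0400 + 0.0900 + 0.0009 + 0.2209 = 0.3518
Σp_2ᵢ² = 0.25² + 0.37² + 0.30² + 0.08² = 0.0625 + 0.1369 + 0.0900 + 0.0064 = 0.2958
O = 0.2076 / √(0.3518 × 0.2958) = 0.2076 / 0.322587 = 0.64355

0.644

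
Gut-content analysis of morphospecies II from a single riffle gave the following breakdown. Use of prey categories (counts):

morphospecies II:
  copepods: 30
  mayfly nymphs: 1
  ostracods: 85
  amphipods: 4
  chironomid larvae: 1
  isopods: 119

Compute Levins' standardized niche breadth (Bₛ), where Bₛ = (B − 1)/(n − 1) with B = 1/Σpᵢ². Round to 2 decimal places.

Proportions for morphospecies II (n=240): 30/240=0.1250, 1/240=0.0042, 85/240=0.3542, 4/240=0.0167, 1/240=0.0042, 119/240=0.4958
Σpᵢ² = 0.1250² + 0.0042² + 0.3542² + 0.0167² + 0.0042² + 0.4958² = 0.015625 + 0.000018 + 0.125458 + 0.000279 + 0.000018 + 0.245818 = 0.387216
B = 1 / 0.387216 = 2.5825
Bₛ = (B − 1)/(n − 1) = (2.5825 − 1)/(6 − 1) = 1.5825/5 = 0.3165

0.32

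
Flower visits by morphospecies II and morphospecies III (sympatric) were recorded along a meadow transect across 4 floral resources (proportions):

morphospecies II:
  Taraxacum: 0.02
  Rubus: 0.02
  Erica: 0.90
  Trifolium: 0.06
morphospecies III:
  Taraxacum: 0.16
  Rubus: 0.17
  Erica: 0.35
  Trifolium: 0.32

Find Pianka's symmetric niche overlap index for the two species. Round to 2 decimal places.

0.71

Σ p₁ᵢp₂ᵢ = 0.0032 + 0.0034 + 0.3150 + 0.0192 = 0.3408
Σp_1ᵢ² = 0.02² + 0.02² + 0.90² + 0.06² = 0.0004 + 0.0004 + 0.8100 + 0.0036 = 0.8144
Σp_2ᵢ² = 0.16² + 0.17² + 0.35² + 0.32² = 0.0256 + 0.0289 + 0.1225 + 0.1024 = 0.2794
O = 0.3408 / √(0.8144 × 0.2794) = 0.3408 / 0.47702 = 0.7144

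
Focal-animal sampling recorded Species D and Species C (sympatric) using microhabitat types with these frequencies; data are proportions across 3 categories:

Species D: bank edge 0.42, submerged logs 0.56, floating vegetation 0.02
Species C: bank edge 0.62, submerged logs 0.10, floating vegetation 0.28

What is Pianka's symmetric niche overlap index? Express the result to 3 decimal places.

Σ p₁ᵢp₂ᵢ = 0.2604 + 0.0560 + 0.0056 = 0.3220
Σp_1ᵢ² = 0.42² + 0.56² + 0.02² = 0.1764 + 0.3136 + 0.0004 = 0.4904
Σp_2ᵢ² = 0.62² + 0.10² + 0.28² = 0.3844 + 0.0100 + 0.0784 = 0.4728
O = 0.3220 / √(0.4904 × 0.4728) = 0.3220 / 0.481520 = 0.66872

0.669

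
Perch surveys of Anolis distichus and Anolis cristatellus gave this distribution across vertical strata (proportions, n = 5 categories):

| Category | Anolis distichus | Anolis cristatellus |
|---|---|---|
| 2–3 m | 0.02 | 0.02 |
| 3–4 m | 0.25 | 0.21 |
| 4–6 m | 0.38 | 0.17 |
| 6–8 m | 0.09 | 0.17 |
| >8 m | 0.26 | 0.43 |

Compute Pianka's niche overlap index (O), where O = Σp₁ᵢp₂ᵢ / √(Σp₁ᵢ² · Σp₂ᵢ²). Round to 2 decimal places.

Σ p₁ᵢp₂ᵢ = 0.0004 + 0.0525 + 0.0646 + 0.0153 + 0.1118 = 0.2446
Σp_1ᵢ² = 0.02² + 0.25² + 0.38² + 0.09² + 0.26² = 0.0004 + 0.0625 + 0.1444 + 0.0081 + 0.0676 = 0.2830
Σp_2ᵢ² = 0.02² + 0.21² + 0.17² + 0.17² + 0.43² = 0.0004 + 0.0441 + 0.0289 + 0.0289 + 0.1849 = 0.2872
O = 0.2446 / √(0.2830 × 0.2872) = 0.2446 / 0.28509 = 0.8580

0.86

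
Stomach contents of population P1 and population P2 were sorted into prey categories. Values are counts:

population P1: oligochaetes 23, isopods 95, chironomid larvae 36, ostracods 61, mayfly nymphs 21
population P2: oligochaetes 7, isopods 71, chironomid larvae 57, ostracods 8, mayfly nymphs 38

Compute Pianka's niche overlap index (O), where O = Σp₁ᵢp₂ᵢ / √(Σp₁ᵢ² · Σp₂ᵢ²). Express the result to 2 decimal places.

Proportions for population P1 (n=236): 23/236=0.0975, 95/236=0.4025, 36/236=0.1525, 61/236=0.2585, 21/236=0.0890
Proportions for population P2 (n=181): 7/181=0.0387, 71/181=0.3923, 57/181=0.3149, 8/181=0.0442, 38/181=0.2099
Σ p₁ᵢp₂ᵢ = 0.003773 + 0.157901 + 0.048022 + 0.011426 + 0.018681 = 0.239803
Σp_1ᵢ² = 0.0975² + 0.4025² + 0.1525² + 0.2585² + 0.0890² = 0.009506 + 0.162006 + 0.023256 + 0.066822 + 0.007921 = 0.269511
Σp_2ᵢ² = 0.0387² + 0.3923² + 0.3149² + 0.0442² + 0.2099² = 0.001498 + 0.153899 + 0.099162 + 0.001954 + 0.044058 = 0.300571
O = 0.239803 / √(0.269511 × 0.300571) = 0.239803 / 0.2846176 = 0.8425

0.84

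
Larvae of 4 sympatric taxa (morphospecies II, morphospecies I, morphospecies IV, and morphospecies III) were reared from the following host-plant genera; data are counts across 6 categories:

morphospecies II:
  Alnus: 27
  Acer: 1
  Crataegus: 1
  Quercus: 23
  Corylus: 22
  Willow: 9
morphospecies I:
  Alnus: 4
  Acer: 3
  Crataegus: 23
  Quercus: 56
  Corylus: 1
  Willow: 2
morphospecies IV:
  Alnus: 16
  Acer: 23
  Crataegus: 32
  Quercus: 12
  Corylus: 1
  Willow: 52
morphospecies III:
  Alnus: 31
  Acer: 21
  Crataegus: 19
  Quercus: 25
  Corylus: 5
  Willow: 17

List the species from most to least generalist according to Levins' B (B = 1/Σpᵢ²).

Proportions for morphospecies II (n=83): 27/83=0.3253, 1/83=0.0120, 1/83=0.0120, 23/83=0.2771, 22/83=0.2651, 9/83=0.1084
Proportions for morphospecies I (n=89): 4/89=0.0449, 3/89=0.0337, 23/89=0.2584, 56/89=0.6292, 1/89=0.0112, 2/89=0.0225
Proportions for morphospecies IV (n=136): 16/136=0.1176, 23/136=0.1691, 32/136=0.2353, 12/136=0.0882, 1/136=0.0074, 52/136=0.3824
Proportions for morphospecies III (n=118): 31/118=0.2627, 21/118=0.1780, 19/118=0.1610, 25/118=0.2119, 5/118=0.0424, 17/118=0.1441
Σp_IIᵢ² = 0.3253² + 0.0120² + 0.0120² + 0.2771² + 0.2651² + 0.1084² = 0.105820 + 0.000144 + 0.000144 + 0.076784 + 0.070278 + 0.011751 = 0.264921
B_II = 1 / 0.264921 = 3.7747
Σp_Iᵢ² = 0.0449² + 0.0337² + 0.2584² + 0.6292² + 0.0112² + 0.0225² = 0.002016 + 0.001136 + 0.066771 + 0.395893 + 0.000125 + 0.000506 = 0.466447
B_I = 1 / 0.466447 = 2.1439
Σp_IVᵢ² = 0.1176² + 0.1691² + 0.2353² + 0.0882² + 0.0074² + 0.3824² = 0.013830 + 0.028595 + 0.055366 + 0.007779 + 0.000055 + 0.146230 = 0.251855
B_IV = 1 / 0.251855 = 3.9705
Σp_IIIᵢ² = 0.2627² + 0.1780² + 0.1610² + 0.2119² + 0.0424² + 0.1441² = 0.069011 + 0.031684 + 0.025921 + 0.044902 + 0.001798 + 0.020765 = 0.194081
B_III = 1 / 0.194081 = 5.1525
Ranking by B (broadest → narrowest): morphospecies III (5.15) > morphospecies IV (3.97) > morphospecies II (3.77) > morphospecies I (2.14)

morphospecies III > morphospecies IV > morphospecies II > morphospecies I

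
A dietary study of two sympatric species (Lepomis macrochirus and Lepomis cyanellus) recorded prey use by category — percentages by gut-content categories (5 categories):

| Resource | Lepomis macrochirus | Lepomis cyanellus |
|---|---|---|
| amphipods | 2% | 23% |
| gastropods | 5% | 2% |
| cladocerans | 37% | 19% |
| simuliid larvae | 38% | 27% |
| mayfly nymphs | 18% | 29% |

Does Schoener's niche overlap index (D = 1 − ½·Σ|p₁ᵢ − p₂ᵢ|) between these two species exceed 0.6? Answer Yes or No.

Convert percentages to proportions (divide by 100).
Σ|p₁ᵢ − p₂ᵢ| = 0.21 + 0.03 + 0.18 + 0.11 + 0.11 = 0.64
D = 1 − ½ × 0.64 = 1 − 0.320 = 0.6800
D = 0.6800 > 0.6 → Yes.

Yes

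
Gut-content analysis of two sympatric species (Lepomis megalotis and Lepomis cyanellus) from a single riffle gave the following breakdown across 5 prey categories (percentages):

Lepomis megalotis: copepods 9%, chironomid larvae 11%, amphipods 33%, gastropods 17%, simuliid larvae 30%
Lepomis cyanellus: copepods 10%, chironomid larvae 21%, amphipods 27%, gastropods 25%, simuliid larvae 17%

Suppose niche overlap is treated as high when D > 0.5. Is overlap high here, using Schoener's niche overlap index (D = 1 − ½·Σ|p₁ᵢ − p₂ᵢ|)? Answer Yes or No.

Convert percentages to proportions (divide by 100).
Σ|p₁ᵢ − p₂ᵢ| = 0.01 + 0.10 + 0.06 + 0.08 + 0.13 = 0.38
D = 1 − ½ × 0.38 = 1 − 0.190 = 0.8100
D = 0.8100 > 0.5 → Yes.

Yes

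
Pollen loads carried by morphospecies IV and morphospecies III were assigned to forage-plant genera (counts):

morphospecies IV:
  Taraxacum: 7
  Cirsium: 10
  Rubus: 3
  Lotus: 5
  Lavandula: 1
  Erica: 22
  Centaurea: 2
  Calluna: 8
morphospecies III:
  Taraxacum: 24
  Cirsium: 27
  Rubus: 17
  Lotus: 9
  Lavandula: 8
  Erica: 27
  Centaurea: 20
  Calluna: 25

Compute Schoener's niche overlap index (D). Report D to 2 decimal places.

0.76

Proportions for morphospecies IV (n=58): 7/58=0.1207, 10/58=0.1724, 3/58=0.0517, 5/58=0.0862, 1/58=0.0172, 22/58=0.3793, 2/58=0.0345, 8/58=0.1379
Proportions for morphospecies III (n=157): 24/157=0.1529, 27/157=0.1720, 17/157=0.1083, 9/157=0.0573, 8/157=0.0510, 27/157=0.1720, 20/157=0.1274, 25/157=0.1592
Σ|p₁ᵢ − p₂ᵢ| = 0.0322 + 0.0004 + 0.0566 + 0.0289 + 0.0338 + 0.2073 + 0.0929 + 0.0213 = 0.4734
D = 1 − ½ × 0.4734 = 1 − 0.23670 = 0.76330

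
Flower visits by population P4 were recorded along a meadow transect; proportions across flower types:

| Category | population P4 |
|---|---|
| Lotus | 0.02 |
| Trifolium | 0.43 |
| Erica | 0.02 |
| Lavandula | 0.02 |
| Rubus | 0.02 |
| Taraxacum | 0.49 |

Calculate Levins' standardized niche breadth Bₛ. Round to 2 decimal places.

0.27

Σpᵢ² = 0.02² + 0.43² + 0.02² + 0.02² + 0.02² + 0.49² = 0.0004 + 0.1849 + 0.0004 + 0.0004 + 0.0004 + 0.2401 = 0.4266
B = 1 / 0.4266 = 2.3441
Bₛ = (B − 1)/(n − 1) = (2.3441 − 1)/(6 − 1) = 1.3441/5 = 0.2688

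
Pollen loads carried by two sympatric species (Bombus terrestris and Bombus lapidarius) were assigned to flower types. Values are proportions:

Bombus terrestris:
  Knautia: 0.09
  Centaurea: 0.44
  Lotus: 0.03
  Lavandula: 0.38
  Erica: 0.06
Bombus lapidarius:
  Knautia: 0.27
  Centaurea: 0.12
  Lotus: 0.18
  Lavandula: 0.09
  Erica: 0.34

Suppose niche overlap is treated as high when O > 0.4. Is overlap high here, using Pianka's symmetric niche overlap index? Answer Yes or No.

Yes

Σ p₁ᵢp₂ᵢ = 0.0243 + 0.0528 + 0.0054 + 0.0342 + 0.0204 = 0.1371
Σp_1ᵢ² = 0.09² + 0.44² + 0.03² + 0.38² + 0.06² = 0.0081 + 0.1936 + 0.0009 + 0.1444 + 0.0036 = 0.3506
Σp_2ᵢ² = 0.27² + 0.12² + 0.18² + 0.09² + 0.34² = 0.0729 + 0.0144 + 0.0324 + 0.0081 + 0.1156 = 0.2434
O = 0.1371 / √(0.3506 × 0.2434) = 0.1371 / 0.29212 = 0.4693
O = 0.4693 > 0.4 → Yes.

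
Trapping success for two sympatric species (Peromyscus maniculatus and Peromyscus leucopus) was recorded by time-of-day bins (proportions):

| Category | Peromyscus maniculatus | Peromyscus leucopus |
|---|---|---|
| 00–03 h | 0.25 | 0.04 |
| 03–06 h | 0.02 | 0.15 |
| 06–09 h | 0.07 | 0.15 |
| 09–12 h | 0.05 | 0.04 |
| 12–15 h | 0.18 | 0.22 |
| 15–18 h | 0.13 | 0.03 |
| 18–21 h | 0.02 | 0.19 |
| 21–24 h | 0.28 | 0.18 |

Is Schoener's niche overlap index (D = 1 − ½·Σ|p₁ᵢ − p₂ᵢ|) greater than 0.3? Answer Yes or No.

Yes

Σ|p₁ᵢ − p₂ᵢ| = 0.21 + 0.13 + 0.08 + 0.01 + 0.04 + 0.10 + 0.17 + 0.10 = 0.84
D = 1 − ½ × 0.84 = 1 − 0.420 = 0.5800
D = 0.5800 > 0.3 → Yes.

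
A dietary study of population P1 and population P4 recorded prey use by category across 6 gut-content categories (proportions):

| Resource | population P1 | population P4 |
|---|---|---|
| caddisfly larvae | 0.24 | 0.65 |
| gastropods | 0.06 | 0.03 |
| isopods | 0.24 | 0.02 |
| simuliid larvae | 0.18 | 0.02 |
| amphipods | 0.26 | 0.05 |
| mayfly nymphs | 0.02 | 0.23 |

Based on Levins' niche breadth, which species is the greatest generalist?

population P1

Σp_P1ᵢ² = 0.24² + 0.06² + 0.24² + 0.18² + 0.26² + 0.02² = 0.0576 + 0.0036 + 0.0576 + 0.0324 + 0.0676 + 0.0004 = 0.2192
B_P1 = 1 / 0.2192 = 4.5620
Σp_P4ᵢ² = 0.65² + 0.03² + 0.02² + 0.02² + 0.05² + 0.23² = 0.4225 + 0.0009 + 0.0004 + 0.0004 + 0.0025 + 0.0529 = 0.4796
B_P4 = 1 / 0.4796 = 2.0851
Highest B → broadest niche (most generalist): population P1 (B = 4.56).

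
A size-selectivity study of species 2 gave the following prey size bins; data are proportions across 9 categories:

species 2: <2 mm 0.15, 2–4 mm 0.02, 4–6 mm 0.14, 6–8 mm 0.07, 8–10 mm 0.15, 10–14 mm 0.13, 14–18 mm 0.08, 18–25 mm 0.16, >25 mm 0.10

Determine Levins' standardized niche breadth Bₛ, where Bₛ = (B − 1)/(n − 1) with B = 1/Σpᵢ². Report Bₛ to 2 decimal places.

Σpᵢ² = 0.15² + 0.02² + 0.14² + 0.07² + 0.15² + 0.13² + 0.08² + 0.16² + 0.10² = 0.0225 + 0.0004 + 0.0196 + 0.0049 + 0.0225 + 0.0169 + 0.0064 + 0.0256 + 0.0100 = 0.1288
B = 1 / 0.1288 = 7.7640
Bₛ = (B − 1)/(n − 1) = (7.7640 − 1)/(9 − 1) = 6.7640/8 = 0.8455

0.85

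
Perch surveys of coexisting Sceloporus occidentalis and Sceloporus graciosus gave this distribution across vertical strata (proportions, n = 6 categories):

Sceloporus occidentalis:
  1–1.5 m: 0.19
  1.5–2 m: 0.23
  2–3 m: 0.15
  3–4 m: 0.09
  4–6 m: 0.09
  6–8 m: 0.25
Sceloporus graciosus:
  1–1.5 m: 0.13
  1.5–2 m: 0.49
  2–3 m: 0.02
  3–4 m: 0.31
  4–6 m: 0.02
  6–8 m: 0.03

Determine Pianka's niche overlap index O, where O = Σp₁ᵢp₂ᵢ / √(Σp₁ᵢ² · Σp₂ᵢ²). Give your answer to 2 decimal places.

0.68

Σ p₁ᵢp₂ᵢ = 0.0247 + 0.1127 + 0.0030 + 0.0279 + 0.0018 + 0.0075 = 0.1776
Σp_1ᵢ² = 0.19² + 0.23² + 0.15² + 0.09² + 0.09² + 0.25² = 0.0361 + 0.0529 + 0.0225 + 0.0081 + 0.0081 + 0.0625 = 0.1902
Σp_2ᵢ² = 0.13² + 0.49² + 0.02² + 0.31² + 0.02² + 0.03² = 0.0169 + 0.2401 + 0.0004 + 0.0961 + 0.0004 + 0.0009 = 0.3548
O = 0.1776 / √(0.1902 × 0.3548) = 0.1776 / 0.25977 = 0.6837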